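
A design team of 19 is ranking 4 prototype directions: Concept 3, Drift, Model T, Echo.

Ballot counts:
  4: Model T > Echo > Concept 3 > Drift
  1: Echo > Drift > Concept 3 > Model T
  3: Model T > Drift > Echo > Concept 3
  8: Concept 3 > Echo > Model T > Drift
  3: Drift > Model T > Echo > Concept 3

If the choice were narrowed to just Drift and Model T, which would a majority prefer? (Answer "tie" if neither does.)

Ballots ranking Drift above Model T: 1 + 3 = 4.
Ballots ranking Model T above Drift: 19 − 4 = 15.
Model T wins the head-to-head 15–4.

Model T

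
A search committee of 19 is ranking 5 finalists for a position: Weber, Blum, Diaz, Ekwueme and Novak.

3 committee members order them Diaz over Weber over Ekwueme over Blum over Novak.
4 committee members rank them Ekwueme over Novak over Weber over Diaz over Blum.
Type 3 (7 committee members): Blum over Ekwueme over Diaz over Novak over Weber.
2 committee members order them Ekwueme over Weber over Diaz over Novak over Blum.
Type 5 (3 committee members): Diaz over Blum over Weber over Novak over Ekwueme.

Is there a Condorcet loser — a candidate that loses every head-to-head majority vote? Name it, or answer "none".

Weber

Pairwise majorities:
Weber–Blum: Blum 10–9.
Weber vs Diaz: Weber preferred on 4+2 = 6 ballots; Diaz wins 13–6.
Weber vs Ekwueme: Ekwueme wins 13–6.
Weber vs Novak: Weber preferred on 3+2+3 = 8 ballots; Novak wins 11–8.
Blum vs Diaz: Diaz, 12–7.
Blum–Ekwueme: Blum 10–9.
Blum vs Novak: Blum preferred on 3+7+3 = 13 ballots; Blum wins 13–6.
Diaz vs Ekwueme: Diaz preferred on 3+3 = 6 ballots; Ekwueme wins 13–6.
Diaz–Novak: Diaz 15–4.
Ekwueme vs Novak: Ekwueme is ranked higher on 3+4+7+2 = 16 ballots, Novak on 3. Ekwueme wins 16–3.
Only Weber has no wins; Weber is the Condorcet loser.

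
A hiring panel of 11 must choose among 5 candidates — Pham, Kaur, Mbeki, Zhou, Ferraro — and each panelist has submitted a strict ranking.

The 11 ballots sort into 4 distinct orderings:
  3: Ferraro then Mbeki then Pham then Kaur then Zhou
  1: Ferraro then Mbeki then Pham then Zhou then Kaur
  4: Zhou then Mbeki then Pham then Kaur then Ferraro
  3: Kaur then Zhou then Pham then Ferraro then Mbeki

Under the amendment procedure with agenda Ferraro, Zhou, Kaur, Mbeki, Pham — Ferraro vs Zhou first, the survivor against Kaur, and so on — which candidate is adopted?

Round 1: Ferraro vs Zhou — 4–7, Zhou advances.
Round 2: Zhou vs Kaur — 5–6, Kaur advances.
Round 3: Kaur vs Mbeki — 3–8, Mbeki advances.
Round 4: Mbeki vs Pham — 8–3, Mbeki advances.
Mbeki survives the agenda.

Mbeki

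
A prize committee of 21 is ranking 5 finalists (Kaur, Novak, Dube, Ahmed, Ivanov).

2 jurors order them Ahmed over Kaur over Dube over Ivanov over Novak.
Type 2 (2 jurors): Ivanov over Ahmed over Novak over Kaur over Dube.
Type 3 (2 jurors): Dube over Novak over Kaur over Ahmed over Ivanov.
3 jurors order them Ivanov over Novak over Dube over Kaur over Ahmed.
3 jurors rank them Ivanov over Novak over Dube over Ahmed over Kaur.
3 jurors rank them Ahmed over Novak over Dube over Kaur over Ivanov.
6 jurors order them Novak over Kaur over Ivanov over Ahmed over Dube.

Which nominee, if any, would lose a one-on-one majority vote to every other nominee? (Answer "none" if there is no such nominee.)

none

Pairwise majorities:
Kaur vs Novak: Kaur preferred on 2 ballots; Novak wins 19–2.
Kaur vs Dube: 10 to 11, Dube.
Kaur vs Ahmed: 2+3+6 = 11 for Kaur, 10 for Ahmed — Kaur by 11–10.
Kaur–Ivanov: Kaur 13–8.
Novak vs Dube: Novak is ranked higher on 2+3+3+3+6 = 17 ballots, Dube on 4. Novak wins 17–4.
Novak vs Ahmed: 14 to 7, Novak.
Novak–Ivanov: Novak 11–10.
Dube vs Ahmed: Dube preferred on 2+3+3 = 8 ballots; Ahmed wins 13–8.
Dube vs Ivanov: 2+2+3 = 7 for Dube, 14 for Ivanov — Ivanov by 14–7.
Ahmed vs Ivanov: Ahmed preferred on 2+2+3 = 7 ballots; Ivanov wins 14–7.
No nominee is winless: Kaur beats Ahmed; Novak beats Kaur; Dube beats Kaur; Ahmed beats Dube; Ivanov beats Dube. There is no Condorcet loser.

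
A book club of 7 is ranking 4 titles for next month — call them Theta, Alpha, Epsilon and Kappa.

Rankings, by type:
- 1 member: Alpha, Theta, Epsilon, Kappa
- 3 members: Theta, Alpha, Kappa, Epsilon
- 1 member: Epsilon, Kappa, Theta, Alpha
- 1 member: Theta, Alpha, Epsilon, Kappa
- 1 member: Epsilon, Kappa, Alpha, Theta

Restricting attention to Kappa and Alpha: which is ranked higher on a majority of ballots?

Alpha

Ballots ranking Kappa above Alpha: 1 + 1 = 2.
Ballots ranking Alpha above Kappa: 7 − 2 = 5.
Alpha wins the head-to-head 5–2.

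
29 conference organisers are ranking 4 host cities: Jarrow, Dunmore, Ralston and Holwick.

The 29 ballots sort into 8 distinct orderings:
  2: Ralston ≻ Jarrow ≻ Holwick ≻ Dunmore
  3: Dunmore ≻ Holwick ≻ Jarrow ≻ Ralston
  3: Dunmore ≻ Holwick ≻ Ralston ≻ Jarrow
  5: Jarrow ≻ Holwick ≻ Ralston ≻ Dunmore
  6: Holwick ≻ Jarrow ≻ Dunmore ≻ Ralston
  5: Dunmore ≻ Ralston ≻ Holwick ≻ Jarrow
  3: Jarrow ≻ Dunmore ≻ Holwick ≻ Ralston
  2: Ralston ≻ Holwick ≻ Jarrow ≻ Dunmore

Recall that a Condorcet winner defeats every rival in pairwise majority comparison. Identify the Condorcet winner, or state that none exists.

Check each pair by majority over 29 ballots:
Jarrow vs Dunmore: Jarrow is ranked higher on 2+5+6+3+2 = 18 ballots, Dunmore on 11. Jarrow wins 18–11.
Jarrow vs Ralston: Jarrow is ranked higher on 3+5+6+3 = 17 ballots, Ralston on 12. Jarrow wins 17–12.
Jarrow vs Holwick: 2+5+3 = 10 for Jarrow, 19 for Holwick — Holwick by 19–10.
Dunmore vs Ralston: 3+3+6+5+3 = 20 for Dunmore, 9 for Ralston — Dunmore by 20–9.
Dunmore vs Holwick: Holwick, 15–14.
Ralston vs Holwick: 9 to 20, Holwick.
Only Holwick has no losses; Holwick is the Condorcet winner.

Holwick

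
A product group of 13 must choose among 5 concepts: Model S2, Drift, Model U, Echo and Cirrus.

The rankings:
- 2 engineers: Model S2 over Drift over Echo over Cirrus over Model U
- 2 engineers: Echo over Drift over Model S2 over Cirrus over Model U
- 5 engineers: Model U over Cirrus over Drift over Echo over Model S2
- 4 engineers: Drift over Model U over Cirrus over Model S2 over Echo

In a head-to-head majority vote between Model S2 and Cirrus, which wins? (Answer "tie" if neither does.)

Cirrus

Ballots ranking Model S2 above Cirrus: 2 + 2 = 4.
Ballots ranking Cirrus above Model S2: 13 − 4 = 9.
Cirrus wins the head-to-head 9–4.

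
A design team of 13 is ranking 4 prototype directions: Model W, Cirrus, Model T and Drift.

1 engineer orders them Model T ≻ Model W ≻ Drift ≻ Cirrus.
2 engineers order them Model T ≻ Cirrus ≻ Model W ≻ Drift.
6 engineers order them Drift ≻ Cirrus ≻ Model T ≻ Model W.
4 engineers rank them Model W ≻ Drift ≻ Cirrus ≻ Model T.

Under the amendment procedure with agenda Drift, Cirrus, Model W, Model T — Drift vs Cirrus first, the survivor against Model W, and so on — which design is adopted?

Round 1: Drift vs Cirrus — 11–2, Drift advances.
Round 2: Drift vs Model W — 6–7, Model W advances.
Round 3: Model W vs Model T — 4–9, Model T advances.
Model T survives the agenda.

Model T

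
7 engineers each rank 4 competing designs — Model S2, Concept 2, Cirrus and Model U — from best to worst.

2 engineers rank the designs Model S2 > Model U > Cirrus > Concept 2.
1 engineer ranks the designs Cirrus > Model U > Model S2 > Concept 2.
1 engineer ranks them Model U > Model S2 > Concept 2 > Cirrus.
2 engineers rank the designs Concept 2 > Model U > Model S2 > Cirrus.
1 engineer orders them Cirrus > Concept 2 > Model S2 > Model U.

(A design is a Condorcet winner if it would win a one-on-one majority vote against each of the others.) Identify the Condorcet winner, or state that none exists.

Model U

Head-to-head results (7 engineers):
Model S2 vs Concept 2: Model S2 is ranked higher on 2+1+1 = 4 ballots, Concept 2 on 3. Model S2 wins 4–3.
Model S2–Cirrus: Model S2 5–2.
Model S2 vs Model U: Model S2 is ranked higher on 2+1 = 3 ballots, Model U on 4. Model U wins 4–3.
Concept 2 vs Cirrus: 1+2 = 3 for Concept 2, 4 for Cirrus — Cirrus by 4–3.
Concept 2 vs Model U: Model U wins 4–3.
Cirrus vs Model U: 1+1 = 2 for Cirrus, 5 for Model U — Model U by 5–2.
Model U beats each of Model S2, Concept 2, Cirrus — Model U is the Condorcet winner.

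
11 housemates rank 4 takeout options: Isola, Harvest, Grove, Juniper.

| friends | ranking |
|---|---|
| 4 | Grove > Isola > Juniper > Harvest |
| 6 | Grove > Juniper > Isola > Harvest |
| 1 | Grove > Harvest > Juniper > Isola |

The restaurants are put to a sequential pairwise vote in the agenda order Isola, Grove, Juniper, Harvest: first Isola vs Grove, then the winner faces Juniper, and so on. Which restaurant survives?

Round 1: Isola vs Grove — 0–11, Grove advances.
Round 2: Grove vs Juniper — 11–0, Grove advances.
Round 3: Grove vs Harvest — 11–0, Grove advances.
Grove survives the agenda.

Grove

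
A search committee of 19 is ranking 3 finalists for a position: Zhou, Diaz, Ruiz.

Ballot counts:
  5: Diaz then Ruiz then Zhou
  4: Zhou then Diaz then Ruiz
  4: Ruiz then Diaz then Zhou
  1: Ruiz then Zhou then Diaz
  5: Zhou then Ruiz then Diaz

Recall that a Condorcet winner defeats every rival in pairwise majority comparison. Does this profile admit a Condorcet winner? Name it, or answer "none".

Ruiz

Check each pair by majority over 19 ballots:
Zhou vs Diaz: Zhou, 10–9.
Zhou–Ruiz: Ruiz 10–9.
Diaz vs Ruiz: Ruiz, 10–9.
Ruiz beats each of Zhou, Diaz — Ruiz is the Condorcet winner.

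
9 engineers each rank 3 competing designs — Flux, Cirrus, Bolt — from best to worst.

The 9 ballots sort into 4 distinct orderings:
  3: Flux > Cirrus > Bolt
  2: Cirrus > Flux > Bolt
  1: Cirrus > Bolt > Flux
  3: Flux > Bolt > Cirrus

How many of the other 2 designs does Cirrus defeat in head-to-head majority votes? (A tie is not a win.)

1

Cirrus against each rival (9 engineers):
Cirrus vs Flux: Flux, 6–3.
Cirrus vs Bolt: Cirrus wins 6–3.
Cirrus beats Bolt; loses to Flux — 1 pairwise win.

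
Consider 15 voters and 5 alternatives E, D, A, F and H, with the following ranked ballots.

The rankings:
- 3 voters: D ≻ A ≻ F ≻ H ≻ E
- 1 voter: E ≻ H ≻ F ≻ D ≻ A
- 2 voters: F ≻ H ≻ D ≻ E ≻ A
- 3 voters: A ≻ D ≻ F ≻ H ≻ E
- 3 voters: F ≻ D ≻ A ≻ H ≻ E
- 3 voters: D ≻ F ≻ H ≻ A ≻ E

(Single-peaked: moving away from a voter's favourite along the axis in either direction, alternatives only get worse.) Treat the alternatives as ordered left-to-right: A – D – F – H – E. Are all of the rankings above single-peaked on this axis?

Axis positions: A=1, D=2, F=3, H=4, E=5.
Group 1 (peak D at position 2): ranking walks positions 2-1-3-4-5, expanding outward from the peak — single-peaked.
Group 2 (peak E at position 5): ranking walks positions 5-4-3-2-1, expanding outward from the peak — single-peaked.
Group 3 (peak F at position 3): ranking walks positions 3-4-2-5-1, expanding outward from the peak — single-peaked.
Group 4 (peak A at position 1): ranking walks positions 1-2-3-4-5, expanding outward from the peak — single-peaked.
Group 5 (peak F at position 3): ranking walks positions 3-2-1-4-5, expanding outward from the peak — single-peaked.
Group 6 (peak D at position 2): ranking walks positions 2-3-4-1-5, expanding outward from the peak — single-peaked.
Every ranking is single-peaked on this axis.

yes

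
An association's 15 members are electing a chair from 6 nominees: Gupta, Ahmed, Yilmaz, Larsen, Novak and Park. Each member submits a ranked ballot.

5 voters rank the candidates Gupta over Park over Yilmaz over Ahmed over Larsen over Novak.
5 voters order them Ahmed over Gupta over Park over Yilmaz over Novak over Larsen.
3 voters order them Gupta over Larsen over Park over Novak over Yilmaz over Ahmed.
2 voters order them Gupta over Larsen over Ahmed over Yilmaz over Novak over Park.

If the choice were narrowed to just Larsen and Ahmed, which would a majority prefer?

Ballots ranking Larsen above Ahmed: 3 + 2 = 5.
Ballots ranking Ahmed above Larsen: 15 − 5 = 10.
Ahmed wins the head-to-head 10–5.

Ahmed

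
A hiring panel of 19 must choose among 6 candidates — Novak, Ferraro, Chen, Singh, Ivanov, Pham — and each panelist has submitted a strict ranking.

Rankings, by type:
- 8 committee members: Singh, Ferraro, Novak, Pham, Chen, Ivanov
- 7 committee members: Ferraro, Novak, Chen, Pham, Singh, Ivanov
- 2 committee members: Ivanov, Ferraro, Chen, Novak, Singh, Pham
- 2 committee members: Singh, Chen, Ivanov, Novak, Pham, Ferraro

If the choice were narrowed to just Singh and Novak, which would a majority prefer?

Singh

Ballots ranking Singh above Novak: 8 + 2 = 10.
Ballots ranking Novak above Singh: 19 − 10 = 9.
Singh wins the head-to-head 10–9.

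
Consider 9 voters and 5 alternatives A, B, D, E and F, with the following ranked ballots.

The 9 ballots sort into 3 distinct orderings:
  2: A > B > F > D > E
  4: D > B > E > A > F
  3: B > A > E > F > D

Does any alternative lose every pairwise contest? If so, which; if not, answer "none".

Head-to-head results (9 voters):
A vs B: 2 for A, 7 for B — B by 7–2.
A vs D: A wins 5–4.
A vs E: 5 to 4, A.
A vs F: A is ranked higher on 2+4+3 = 9 ballots, F on 0. A wins 9–0.
B vs D: 5 to 4, B.
B vs E: 2+4+3 = 9 for B, 0 for E — B by 9–0.
B vs F: 2+4+3 = 9 for B, 0 for F — B by 9–0.
D vs E: 6 to 3, D.
D vs F: D is ranked higher on 4 ballots, F on 5. F wins 5–4.
E vs F: E preferred on 4+3 = 7 ballots; E wins 7–2.
No alternative is winless: A beats D; B beats A; D beats E; E beats F; F beats D. There is no Condorcet loser.

none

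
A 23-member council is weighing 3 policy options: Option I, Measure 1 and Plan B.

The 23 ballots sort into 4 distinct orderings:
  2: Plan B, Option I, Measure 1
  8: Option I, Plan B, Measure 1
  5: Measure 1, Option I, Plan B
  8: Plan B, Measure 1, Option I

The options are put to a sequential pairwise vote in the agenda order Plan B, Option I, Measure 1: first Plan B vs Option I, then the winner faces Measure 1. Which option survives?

Measure 1

Round 1: Plan B vs Option I — 10–13, Option I advances.
Round 2: Option I vs Measure 1 — 10–13, Measure 1 advances.
Measure 1 survives the agenda.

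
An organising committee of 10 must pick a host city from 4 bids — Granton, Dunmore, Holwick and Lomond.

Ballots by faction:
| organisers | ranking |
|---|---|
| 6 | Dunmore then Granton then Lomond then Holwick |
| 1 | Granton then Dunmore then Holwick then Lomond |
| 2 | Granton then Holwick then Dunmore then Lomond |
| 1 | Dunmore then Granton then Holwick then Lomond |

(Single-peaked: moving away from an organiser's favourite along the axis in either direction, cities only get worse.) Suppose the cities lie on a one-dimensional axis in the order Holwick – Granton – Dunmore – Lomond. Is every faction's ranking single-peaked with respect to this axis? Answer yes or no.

Axis positions: Holwick=1, Granton=2, Dunmore=3, Lomond=4.
Faction 1 (peak Dunmore at position 3): ranking walks positions 3-2-4-1, expanding outward from the peak — single-peaked.
Faction 2 (peak Granton at position 2): ranking walks positions 2-3-1-4, expanding outward from the peak — single-peaked.
Faction 3 (peak Granton at position 2): ranking walks positions 2-1-3-4, expanding outward from the peak — single-peaked.
Faction 4 (peak Dunmore at position 3): ranking walks positions 3-2-1-4, expanding outward from the peak — single-peaked.
Every ranking is single-peaked on this axis.

yes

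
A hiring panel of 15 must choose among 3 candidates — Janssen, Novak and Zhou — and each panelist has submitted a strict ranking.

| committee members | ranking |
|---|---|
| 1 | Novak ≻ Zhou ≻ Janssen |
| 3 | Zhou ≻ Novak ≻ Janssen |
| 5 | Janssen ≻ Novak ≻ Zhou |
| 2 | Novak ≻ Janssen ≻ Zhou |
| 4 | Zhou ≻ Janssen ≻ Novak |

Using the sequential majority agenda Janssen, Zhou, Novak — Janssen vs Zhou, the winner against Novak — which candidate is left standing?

Novak

Round 1: Janssen vs Zhou — 7–8, Zhou advances.
Round 2: Zhou vs Novak — 7–8, Novak advances.
The agenda winner is Novak.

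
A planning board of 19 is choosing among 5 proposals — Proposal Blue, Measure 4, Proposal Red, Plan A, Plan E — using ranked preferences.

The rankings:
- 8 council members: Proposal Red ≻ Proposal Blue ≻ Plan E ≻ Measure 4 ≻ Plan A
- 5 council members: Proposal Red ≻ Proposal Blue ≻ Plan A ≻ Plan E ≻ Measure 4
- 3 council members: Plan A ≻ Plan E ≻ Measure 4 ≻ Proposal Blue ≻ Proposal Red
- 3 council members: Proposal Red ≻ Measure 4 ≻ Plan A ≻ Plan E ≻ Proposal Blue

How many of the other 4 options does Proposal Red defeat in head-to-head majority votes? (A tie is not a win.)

Proposal Red against each rival (19 council members):
Proposal Red vs Proposal Blue: Proposal Red wins 16–3.
Proposal Red vs Measure 4: Proposal Red, 16–3.
Proposal Red–Plan A: Proposal Red 16–3.
Proposal Red vs Plan E: 8+5+3 = 16 for Proposal Red, 3 for Plan E — Proposal Red by 16–3.
Proposal Red beats Proposal Blue, Measure 4, Plan A, Plan E — 4 pairwise wins.

4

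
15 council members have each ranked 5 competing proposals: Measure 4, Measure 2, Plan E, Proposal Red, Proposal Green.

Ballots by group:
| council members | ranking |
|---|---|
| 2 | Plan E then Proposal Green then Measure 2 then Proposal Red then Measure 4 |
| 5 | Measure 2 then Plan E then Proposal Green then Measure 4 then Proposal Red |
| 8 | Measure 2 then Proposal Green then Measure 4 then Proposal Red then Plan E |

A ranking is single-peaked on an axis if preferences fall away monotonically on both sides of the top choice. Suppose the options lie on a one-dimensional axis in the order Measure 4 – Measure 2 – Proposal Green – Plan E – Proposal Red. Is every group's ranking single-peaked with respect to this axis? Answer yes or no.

Axis positions: Measure 4=1, Measure 2=2, Proposal Green=3, Plan E=4, Proposal Red=5.
Group 1 (peak Plan E at position 4): ranking walks positions 4-3-2-5-1, expanding outward from the peak — single-peaked.
Group 2: ranking walks positions 2-4-3-1-5; Plan E is ranked above Proposal Green even though Proposal Green lies between Plan E and the peak Measure 2 on the axis — preferences dip and rise again. Not single-peaked.
Group 3: ranking walks positions 2-3-1-5-4; Proposal Red is ranked above Plan E even though Plan E lies between Proposal Red and the peak Measure 2 on the axis — preferences dip and rise again. Not single-peaked.
Group 2 violates single-peakedness, so the profile is not single-peaked on this axis.

no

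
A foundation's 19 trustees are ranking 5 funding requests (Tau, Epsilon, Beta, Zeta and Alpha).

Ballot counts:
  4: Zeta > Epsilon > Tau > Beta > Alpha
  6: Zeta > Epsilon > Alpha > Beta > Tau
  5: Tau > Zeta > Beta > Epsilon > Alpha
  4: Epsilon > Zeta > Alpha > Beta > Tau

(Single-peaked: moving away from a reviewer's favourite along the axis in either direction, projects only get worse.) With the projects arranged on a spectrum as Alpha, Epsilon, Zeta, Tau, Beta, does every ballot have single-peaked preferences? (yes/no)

Axis positions: Alpha=1, Epsilon=2, Zeta=3, Tau=4, Beta=5.
Cluster 1 (peak Zeta at position 3): ranking walks positions 3-2-4-5-1, expanding outward from the peak — single-peaked.
Cluster 2: ranking walks positions 3-2-1-5-4; Beta is ranked above Tau even though Tau lies between Beta and the peak Zeta on the axis — preferences dip and rise again. Not single-peaked.
Cluster 3 (peak Tau at position 4): ranking walks positions 4-3-5-2-1, expanding outward from the peak — single-peaked.
Cluster 4: ranking walks positions 2-3-1-5-4; Beta is ranked above Tau even though Tau lies between Beta and the peak Epsilon on the axis — preferences dip and rise again. Not single-peaked.
Cluster 2 violates single-peakedness, so the profile is not single-peaked on this axis.

no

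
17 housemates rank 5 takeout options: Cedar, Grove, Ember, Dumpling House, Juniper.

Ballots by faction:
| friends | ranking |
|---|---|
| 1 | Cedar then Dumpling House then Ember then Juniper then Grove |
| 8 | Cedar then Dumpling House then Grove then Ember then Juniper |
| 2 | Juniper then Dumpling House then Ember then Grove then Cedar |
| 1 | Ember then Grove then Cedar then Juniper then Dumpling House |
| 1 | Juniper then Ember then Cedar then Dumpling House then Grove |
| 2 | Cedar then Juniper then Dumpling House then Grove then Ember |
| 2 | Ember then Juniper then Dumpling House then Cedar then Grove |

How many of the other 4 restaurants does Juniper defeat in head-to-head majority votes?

Juniper against each rival (17 friends):
Juniper–Cedar: Cedar 12–5.
Juniper vs Grove: Grove, 9–8.
Juniper vs Ember: 2+1+2 = 5 for Juniper, 12 for Ember — Ember by 12–5.
Juniper vs Dumpling House: Juniper is ranked higher on 2+1+1+2+2 = 8 ballots, Dumpling House on 9. Dumpling House wins 9–8.
Juniper beats no one; loses to Cedar, Grove, Ember, Dumpling House — 0 pairwise wins.

0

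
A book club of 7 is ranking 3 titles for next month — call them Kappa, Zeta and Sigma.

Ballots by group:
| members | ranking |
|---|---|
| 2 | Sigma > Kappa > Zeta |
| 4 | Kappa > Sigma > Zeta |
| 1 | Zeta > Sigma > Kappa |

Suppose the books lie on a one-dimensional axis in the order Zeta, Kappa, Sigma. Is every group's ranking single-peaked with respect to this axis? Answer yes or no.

no

Axis positions: Zeta=1, Kappa=2, Sigma=3.
Group 1 (peak Sigma at position 3): ranking walks positions 3-2-1, expanding outward from the peak — single-peaked.
Group 2 (peak Kappa at position 2): ranking walks positions 2-3-1, expanding outward from the peak — single-peaked.
Group 3: ranking walks positions 1-3-2; Sigma is ranked above Kappa even though Kappa lies between Sigma and the peak Zeta on the axis — preferences dip and rise again. Not single-peaked.
Group 3 violates single-peakedness, so the profile is not single-peaked on this axis.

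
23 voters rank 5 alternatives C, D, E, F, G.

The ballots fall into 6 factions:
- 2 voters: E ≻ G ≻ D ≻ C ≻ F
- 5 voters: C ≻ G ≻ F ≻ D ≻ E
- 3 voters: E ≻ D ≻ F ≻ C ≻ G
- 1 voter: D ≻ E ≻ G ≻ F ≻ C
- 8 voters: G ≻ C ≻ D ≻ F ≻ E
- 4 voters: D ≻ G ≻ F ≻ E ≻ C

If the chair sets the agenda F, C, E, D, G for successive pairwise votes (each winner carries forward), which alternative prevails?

Round 1: F vs C — 8–15, C advances.
Round 2: C vs E — 13–10, C advances.
Round 3: C vs D — 13–10, C advances.
Round 4: C vs G — 8–15, G advances.
The agenda winner is G.

G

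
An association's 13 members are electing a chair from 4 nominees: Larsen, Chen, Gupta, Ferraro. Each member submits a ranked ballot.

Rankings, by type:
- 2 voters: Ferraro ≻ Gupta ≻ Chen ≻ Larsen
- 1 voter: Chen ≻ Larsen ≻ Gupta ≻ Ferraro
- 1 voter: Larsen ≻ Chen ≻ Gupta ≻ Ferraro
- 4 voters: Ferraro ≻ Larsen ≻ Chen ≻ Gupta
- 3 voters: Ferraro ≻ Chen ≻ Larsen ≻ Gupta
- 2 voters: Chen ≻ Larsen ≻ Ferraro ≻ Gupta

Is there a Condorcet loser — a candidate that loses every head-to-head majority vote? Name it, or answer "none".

Gupta

Pairwise majorities:
Larsen vs Chen: Chen wins 8–5.
Larsen vs Gupta: 1+1+4+3+2 = 11 for Larsen, 2 for Gupta — Larsen by 11–2.
Larsen vs Ferraro: 1+1+2 = 4 for Larsen, 9 for Ferraro — Ferraro by 9–4.
Chen vs Gupta: Chen is ranked higher on 1+1+4+3+2 = 11 ballots, Gupta on 2. Chen wins 11–2.
Chen vs Ferraro: Chen preferred on 1+1+2 = 4 ballots; Ferraro wins 9–4.
Gupta vs Ferraro: 2 to 11, Ferraro.
Only Gupta has no wins; Gupta is the Condorcet loser.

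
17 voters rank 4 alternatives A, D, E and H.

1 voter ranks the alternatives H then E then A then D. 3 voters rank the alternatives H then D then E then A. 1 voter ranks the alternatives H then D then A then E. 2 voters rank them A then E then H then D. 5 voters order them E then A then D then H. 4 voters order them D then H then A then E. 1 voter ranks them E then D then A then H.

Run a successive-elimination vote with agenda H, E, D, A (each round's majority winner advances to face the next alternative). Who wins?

D

Round 1: H vs E — 9–8, H advances.
Round 2: H vs D — 7–10, D advances.
Round 3: D vs A — 9–8, D advances.
D survives the agenda.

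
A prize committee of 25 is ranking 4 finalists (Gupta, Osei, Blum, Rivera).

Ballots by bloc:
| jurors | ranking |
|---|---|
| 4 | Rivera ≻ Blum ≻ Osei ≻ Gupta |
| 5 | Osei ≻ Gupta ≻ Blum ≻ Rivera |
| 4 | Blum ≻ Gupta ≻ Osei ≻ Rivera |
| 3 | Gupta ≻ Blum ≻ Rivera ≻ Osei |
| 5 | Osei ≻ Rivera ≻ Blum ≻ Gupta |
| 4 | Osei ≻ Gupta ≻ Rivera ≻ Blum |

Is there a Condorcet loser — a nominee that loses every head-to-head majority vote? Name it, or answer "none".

Head-to-head results (25 jurors):
Gupta vs Osei: 7 to 18, Osei.
Gupta–Blum: Blum 13–12.
Gupta vs Rivera: 16 to 9, Gupta.
Osei vs Blum: Osei, 14–11.
Osei vs Rivera: Osei, 18–7.
Blum vs Rivera: Rivera, 13–12.
Every nominee wins at least one matchup (Gupta beats Rivera; Osei beats Gupta; Blum beats Gupta; Rivera beats Blum), so there is no Condorcet loser.

none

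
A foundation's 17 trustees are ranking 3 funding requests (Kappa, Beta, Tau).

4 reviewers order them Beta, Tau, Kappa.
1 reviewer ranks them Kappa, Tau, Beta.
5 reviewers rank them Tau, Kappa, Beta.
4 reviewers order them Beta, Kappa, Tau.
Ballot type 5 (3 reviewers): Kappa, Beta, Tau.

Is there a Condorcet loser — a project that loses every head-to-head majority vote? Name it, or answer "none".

none

Pairwise majorities:
Kappa vs Beta: Kappa wins 9–8.
Kappa vs Tau: Kappa preferred on 1+4+3 = 8 ballots; Tau wins 9–8.
Beta vs Tau: Beta, 11–6.
Every project wins at least one matchup (Kappa beats Beta; Beta beats Tau; Tau beats Kappa), so there is no Condorcet loser.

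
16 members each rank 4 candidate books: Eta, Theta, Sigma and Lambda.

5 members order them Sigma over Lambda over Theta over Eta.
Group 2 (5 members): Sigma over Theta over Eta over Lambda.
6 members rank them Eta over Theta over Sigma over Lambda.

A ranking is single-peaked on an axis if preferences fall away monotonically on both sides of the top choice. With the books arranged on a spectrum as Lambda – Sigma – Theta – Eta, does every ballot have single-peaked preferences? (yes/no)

yes

Axis positions: Lambda=1, Sigma=2, Theta=3, Eta=4.
Group 1 (peak Sigma at position 2): ranking walks positions 2-1-3-4, expanding outward from the peak — single-peaked.
Group 2 (peak Sigma at position 2): ranking walks positions 2-3-4-1, expanding outward from the peak — single-peaked.
Group 3 (peak Eta at position 4): ranking walks positions 4-3-2-1, expanding outward from the peak — single-peaked.
Every ranking is single-peaked on this axis.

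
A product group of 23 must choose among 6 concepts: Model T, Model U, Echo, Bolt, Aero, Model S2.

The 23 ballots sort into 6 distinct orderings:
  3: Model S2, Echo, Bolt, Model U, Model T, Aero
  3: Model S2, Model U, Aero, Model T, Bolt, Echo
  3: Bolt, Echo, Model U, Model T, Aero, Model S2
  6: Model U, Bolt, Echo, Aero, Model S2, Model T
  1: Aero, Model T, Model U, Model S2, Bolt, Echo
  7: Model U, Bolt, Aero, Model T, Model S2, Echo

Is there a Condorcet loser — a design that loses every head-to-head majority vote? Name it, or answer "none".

Model T

Pairwise majorities:
Model T–Model U: Model U 22–1.
Model T vs Echo: 3+1+7 = 11 for Model T, 12 for Echo — Echo by 12–11.
Model T vs Bolt: Bolt wins 19–4.
Model T vs Aero: 6 to 17, Aero.
Model T vs Model S2: Model T preferred on 3+1+7 = 11 ballots; Model S2 wins 12–11.
Model U–Echo: Model U 17–6.
Model U vs Bolt: Model U, 17–6.
Model U vs Aero: Model U, 22–1.
Model U vs Model S2: 3+6+1+7 = 17 for Model U, 6 for Model S2 — Model U by 17–6.
Echo–Bolt: Bolt 20–3.
Echo vs Aero: Echo wins 12–11.
Echo vs Model S2: Model S2, 14–9.
Bolt vs Aero: Bolt wins 19–4.
Bolt vs Model S2: Bolt preferred on 3+6+7 = 16 ballots; Bolt wins 16–7.
Aero vs Model S2: Aero, 17–6.
Model T loses to every other design — it is the Condorcet loser.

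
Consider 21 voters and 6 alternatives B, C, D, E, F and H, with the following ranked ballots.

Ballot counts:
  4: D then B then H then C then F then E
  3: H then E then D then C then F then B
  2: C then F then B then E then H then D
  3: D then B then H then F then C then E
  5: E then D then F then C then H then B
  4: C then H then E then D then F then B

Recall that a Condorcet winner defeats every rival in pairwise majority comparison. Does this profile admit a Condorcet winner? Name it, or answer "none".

Head-to-head results (21 voters):
B vs C: 7 to 14, C.
B vs D: B preferred on 2 ballots; D wins 19–2.
B vs E: E, 12–9.
B vs F: 4+3 = 7 for B, 14 for F — F by 14–7.
B vs H: 9 to 12, H.
C–D: D 15–6.
C vs E: 4+2+3+4 = 13 for C, 8 for E — C by 13–8.
C vs F: C, 13–8.
C–H: C 11–10.
D vs E: D preferred on 4+3 = 7 ballots; E wins 14–7.
D vs F: D preferred on 4+3+3+5+4 = 19 ballots; D wins 19–2.
D vs H: D wins 12–9.
E vs F: E is ranked higher on 3+5+4 = 12 ballots, F on 9. E wins 12–9.
E vs H: E preferred on 2+5 = 7 ballots; H wins 14–7.
F vs H: H, 14–7.
Each alternative drops at least one matchup (B loses to C; C loses to D; D loses to E; E loses to C; F loses to C; H loses to C); the cycle C → E → D → C rules out a Condorcet winner.

none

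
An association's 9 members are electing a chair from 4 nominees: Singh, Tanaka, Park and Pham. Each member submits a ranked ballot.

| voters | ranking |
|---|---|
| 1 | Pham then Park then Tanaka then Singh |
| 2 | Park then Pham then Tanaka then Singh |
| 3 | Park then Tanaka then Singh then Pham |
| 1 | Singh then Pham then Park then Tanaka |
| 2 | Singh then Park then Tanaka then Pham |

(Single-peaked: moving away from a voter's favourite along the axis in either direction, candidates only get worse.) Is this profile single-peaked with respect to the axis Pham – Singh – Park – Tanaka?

no

Axis positions: Pham=1, Singh=2, Park=3, Tanaka=4.
Faction 1: ranking walks positions 1-3-4-2; Park is ranked above Singh even though Singh lies between Park and the peak Pham on the axis — preferences dip and rise again. Not single-peaked.
Faction 2: ranking walks positions 3-1-4-2; Pham is ranked above Singh even though Singh lies between Pham and the peak Park on the axis — preferences dip and rise again. Not single-peaked.
Faction 3 (peak Park at position 3): ranking walks positions 3-4-2-1, expanding outward from the peak — single-peaked.
Faction 4 (peak Singh at position 2): ranking walks positions 2-1-3-4, expanding outward from the peak — single-peaked.
Faction 5 (peak Singh at position 2): ranking walks positions 2-3-4-1, expanding outward from the peak — single-peaked.
Faction 1 violates single-peakedness, so the profile is not single-peaked on this axis.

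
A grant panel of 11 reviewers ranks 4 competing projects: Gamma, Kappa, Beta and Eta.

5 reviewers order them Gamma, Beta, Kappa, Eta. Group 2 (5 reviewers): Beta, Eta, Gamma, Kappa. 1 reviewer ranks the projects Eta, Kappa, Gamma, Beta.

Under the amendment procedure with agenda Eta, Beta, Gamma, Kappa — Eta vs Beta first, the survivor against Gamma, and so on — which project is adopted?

Round 1: Eta vs Beta — 1–10, Beta advances.
Round 2: Beta vs Gamma — 5–6, Gamma advances.
Round 3: Gamma vs Kappa — 10–1, Gamma advances.
The agenda winner is Gamma.

Gamma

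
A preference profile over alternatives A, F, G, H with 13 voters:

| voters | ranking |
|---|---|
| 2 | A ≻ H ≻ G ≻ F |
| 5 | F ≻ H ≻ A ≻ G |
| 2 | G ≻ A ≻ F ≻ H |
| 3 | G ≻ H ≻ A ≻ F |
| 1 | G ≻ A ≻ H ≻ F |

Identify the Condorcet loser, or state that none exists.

none

Head-to-head results (13 voters):
A–F: A 8–5.
A vs G: 2+5 = 7 for A, 6 for G — A by 7–6.
A vs H: A preferred on 2+2+1 = 5 ballots; H wins 8–5.
F vs G: 5 to 8, G.
F–H: F 7–6.
G vs H: G preferred on 2+3+1 = 6 ballots; H wins 7–6.
No alternative is winless: A beats F; F beats H; G beats F; H beats A. There is no Condorcet loser.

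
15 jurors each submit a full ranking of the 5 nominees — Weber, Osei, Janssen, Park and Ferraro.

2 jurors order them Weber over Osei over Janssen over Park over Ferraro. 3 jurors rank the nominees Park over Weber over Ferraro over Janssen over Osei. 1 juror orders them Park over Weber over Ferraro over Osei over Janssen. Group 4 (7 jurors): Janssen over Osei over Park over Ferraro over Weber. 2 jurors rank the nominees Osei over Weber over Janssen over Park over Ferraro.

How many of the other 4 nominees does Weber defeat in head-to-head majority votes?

Weber against each rival (15 jurors):
Weber vs Osei: 6 to 9, Osei.
Weber vs Janssen: Weber preferred on 2+3+1+2 = 8 ballots; Weber wins 8–7.
Weber vs Park: Weber preferred on 2+2 = 4 ballots; Park wins 11–4.
Weber vs Ferraro: 8 to 7, Weber.
Weber beats Janssen, Ferraro; loses to Osei, Park — 2 pairwise wins.

2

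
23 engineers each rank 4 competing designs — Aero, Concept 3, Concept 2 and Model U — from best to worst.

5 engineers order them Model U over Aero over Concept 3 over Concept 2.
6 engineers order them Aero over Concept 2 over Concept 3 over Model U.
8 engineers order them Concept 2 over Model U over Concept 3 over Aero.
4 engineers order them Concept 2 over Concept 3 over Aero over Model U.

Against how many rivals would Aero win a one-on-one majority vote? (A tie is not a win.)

Aero against each rival (23 engineers):
Aero vs Concept 3: Aero is ranked higher on 5+6 = 11 ballots, Concept 3 on 12. Concept 3 wins 12–11.
Aero vs Concept 2: Aero preferred on 5+6 = 11 ballots; Concept 2 wins 12–11.
Aero vs Model U: Aero is ranked higher on 6+4 = 10 ballots, Model U on 13. Model U wins 13–10.
Aero beats no one; loses to Concept 3, Concept 2, Model U — 0 pairwise wins.

0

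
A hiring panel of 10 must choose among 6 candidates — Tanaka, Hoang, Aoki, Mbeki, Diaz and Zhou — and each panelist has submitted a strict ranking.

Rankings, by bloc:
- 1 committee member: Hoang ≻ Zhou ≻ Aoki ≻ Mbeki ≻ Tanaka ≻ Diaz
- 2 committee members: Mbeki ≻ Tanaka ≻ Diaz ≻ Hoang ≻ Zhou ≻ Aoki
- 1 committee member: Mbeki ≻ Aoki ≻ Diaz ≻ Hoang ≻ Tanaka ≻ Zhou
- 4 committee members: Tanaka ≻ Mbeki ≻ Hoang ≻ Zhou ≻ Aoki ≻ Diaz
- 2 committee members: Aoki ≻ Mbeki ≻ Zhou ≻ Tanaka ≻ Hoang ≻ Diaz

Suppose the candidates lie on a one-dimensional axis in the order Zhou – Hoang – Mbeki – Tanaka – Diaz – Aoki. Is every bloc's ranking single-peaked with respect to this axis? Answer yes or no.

no

Axis positions: Zhou=1, Hoang=2, Mbeki=3, Tanaka=4, Diaz=5, Aoki=6.
Bloc 1: ranking walks positions 2-1-6-3-4-5; Aoki is ranked above Mbeki even though Mbeki lies between Aoki and the peak Hoang on the axis — preferences dip and rise again. Not single-peaked.
Bloc 2 (peak Mbeki at position 3): ranking walks positions 3-4-5-2-1-6, expanding outward from the peak — single-peaked.
Bloc 3: ranking walks positions 3-6-5-2-4-1; Aoki is ranked above Tanaka even though Tanaka lies between Aoki and the peak Mbeki on the axis — preferences dip and rise again. Not single-peaked.
Bloc 4: ranking walks positions 4-3-2-1-6-5; Aoki is ranked above Diaz even though Diaz lies between Aoki and the peak Tanaka on the axis — preferences dip and rise again. Not single-peaked.
Bloc 5: ranking walks positions 6-3-1-4-2-5; Mbeki is ranked above Diaz even though Diaz lies between Mbeki and the peak Aoki on the axis — preferences dip and rise again. Not single-peaked.
Bloc 1 violates single-peakedness, so the profile is not single-peaked on this axis.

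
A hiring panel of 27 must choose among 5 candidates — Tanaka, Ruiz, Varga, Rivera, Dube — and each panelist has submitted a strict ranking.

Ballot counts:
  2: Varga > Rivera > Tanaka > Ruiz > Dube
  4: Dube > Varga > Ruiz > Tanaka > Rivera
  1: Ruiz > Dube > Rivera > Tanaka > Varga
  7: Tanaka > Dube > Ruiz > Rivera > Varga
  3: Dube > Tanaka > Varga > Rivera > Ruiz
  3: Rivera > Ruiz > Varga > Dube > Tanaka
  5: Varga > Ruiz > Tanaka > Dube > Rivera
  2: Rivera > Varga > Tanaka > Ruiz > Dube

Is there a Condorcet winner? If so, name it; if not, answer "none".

none

Check each pair by majority over 27 ballots:
Tanaka vs Ruiz: Tanaka, 14–13.
Tanaka vs Varga: Tanaka is ranked higher on 1+7+3 = 11 ballots, Varga on 16. Varga wins 16–11.
Tanaka vs Rivera: Tanaka wins 19–8.
Tanaka vs Dube: 16 to 11, Tanaka.
Ruiz vs Varga: Varga, 16–11.
Ruiz vs Rivera: 17 to 10, Ruiz.
Ruiz vs Dube: Dube, 14–13.
Varga vs Rivera: Varga wins 14–13.
Varga vs Dube: Dube, 15–12.
Rivera vs Dube: Rivera is ranked higher on 2+3+2 = 7 ballots, Dube on 20. Dube wins 20–7.
Each candidate drops at least one matchup (Tanaka loses to Varga; Ruiz loses to Tanaka; Varga loses to Dube; Rivera loses to Tanaka; Dube loses to Tanaka); the cycle Tanaka beats Dube beats Varga beats Tanaka rules out a Condorcet winner.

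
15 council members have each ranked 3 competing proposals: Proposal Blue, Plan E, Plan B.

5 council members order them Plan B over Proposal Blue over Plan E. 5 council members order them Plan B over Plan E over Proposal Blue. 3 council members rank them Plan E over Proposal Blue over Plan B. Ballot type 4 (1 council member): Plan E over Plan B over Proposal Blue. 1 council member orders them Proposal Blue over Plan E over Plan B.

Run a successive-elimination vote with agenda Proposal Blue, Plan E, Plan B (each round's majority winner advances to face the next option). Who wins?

Round 1: Proposal Blue vs Plan E — 6–9, Plan E advances.
Round 2: Plan E vs Plan B — 5–10, Plan B advances.
Plan B survives the agenda.

Plan B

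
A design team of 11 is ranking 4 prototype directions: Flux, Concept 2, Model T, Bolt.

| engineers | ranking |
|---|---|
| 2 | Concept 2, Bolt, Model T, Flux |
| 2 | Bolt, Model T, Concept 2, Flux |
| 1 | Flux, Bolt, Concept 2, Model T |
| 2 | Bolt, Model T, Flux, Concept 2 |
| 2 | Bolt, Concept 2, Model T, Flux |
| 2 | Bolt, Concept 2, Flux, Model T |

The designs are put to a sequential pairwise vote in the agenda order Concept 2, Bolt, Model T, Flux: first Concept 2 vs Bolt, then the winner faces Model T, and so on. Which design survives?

Bolt

Round 1: Concept 2 vs Bolt — 2–9, Bolt advances.
Round 2: Bolt vs Model T — 11–0, Bolt advances.
Round 3: Bolt vs Flux — 10–1, Bolt advances.
Bolt survives the agenda.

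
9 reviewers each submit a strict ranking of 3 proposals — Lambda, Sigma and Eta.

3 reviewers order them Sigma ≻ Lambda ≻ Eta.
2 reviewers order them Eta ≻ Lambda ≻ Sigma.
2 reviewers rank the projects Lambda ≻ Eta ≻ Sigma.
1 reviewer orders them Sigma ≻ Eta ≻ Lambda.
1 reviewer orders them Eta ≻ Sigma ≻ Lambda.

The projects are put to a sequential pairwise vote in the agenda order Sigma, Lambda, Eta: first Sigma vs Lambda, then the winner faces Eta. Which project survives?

Round 1: Sigma vs Lambda — 5–4, Sigma advances.
Round 2: Sigma vs Eta — 4–5, Eta advances.
The agenda winner is Eta.

Eta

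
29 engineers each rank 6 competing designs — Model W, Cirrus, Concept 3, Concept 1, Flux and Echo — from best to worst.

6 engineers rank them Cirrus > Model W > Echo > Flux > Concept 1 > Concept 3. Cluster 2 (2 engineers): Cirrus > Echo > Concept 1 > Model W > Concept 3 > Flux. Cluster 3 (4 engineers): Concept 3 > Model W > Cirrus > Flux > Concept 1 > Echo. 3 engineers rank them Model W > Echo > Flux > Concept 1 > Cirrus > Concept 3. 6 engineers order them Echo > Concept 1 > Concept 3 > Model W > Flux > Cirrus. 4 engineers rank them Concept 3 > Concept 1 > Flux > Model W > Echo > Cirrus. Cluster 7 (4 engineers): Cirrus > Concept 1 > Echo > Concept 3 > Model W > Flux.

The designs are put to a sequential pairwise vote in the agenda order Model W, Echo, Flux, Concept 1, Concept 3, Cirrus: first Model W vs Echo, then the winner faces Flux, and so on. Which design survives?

Cirrus

Round 1: Model W vs Echo — 17–12, Model W advances.
Round 2: Model W vs Flux — 25–4, Model W advances.
Round 3: Model W vs Concept 1 — 13–16, Concept 1 advances.
Round 4: Concept 1 vs Concept 3 — 21–8, Concept 1 advances.
Round 5: Concept 1 vs Cirrus — 13–16, Cirrus advances.
The agenda winner is Cirrus.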